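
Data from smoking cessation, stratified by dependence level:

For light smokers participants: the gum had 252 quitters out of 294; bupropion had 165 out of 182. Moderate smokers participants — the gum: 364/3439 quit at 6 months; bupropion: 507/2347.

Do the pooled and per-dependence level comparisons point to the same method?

Yes

Light smokers: the gum 252/294 = 85.7%, bupropion 165/182 = 90.7% → bupropion
Moderate smokers: the gum 364/3439 = 10.6%, bupropion 507/2347 = 21.6% → bupropion
Overall: the gum 616/3733 = 16.5%, bupropion 672/2529 = 26.6% → bupropion
Bupropion wins overall and in every dependence group — no reversal.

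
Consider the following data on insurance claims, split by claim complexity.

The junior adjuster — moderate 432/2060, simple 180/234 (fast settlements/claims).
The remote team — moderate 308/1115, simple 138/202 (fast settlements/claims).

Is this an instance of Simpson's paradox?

No

Moderate: the junior adjuster 432/2060 = 21.0%, the remote team 308/1115 = 27.6% → the remote team
Simple: the junior adjuster 180/234 = 76.9%, the remote team 138/202 = 68.3% → the junior adjuster
Overall: the junior adjuster 612/2294 = 26.7%, the remote team 446/1317 = 33.9% → the remote team
Neither sweeps: the junior adjuster wins 1 of 2 groups, the remote team wins 1. The remote team wins overall but not every group — no Simpson reversal.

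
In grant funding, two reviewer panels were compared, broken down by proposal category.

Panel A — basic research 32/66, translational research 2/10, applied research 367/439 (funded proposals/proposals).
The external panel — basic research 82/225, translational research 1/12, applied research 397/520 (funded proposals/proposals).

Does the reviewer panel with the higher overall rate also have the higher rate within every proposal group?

Yes

Basic research: Panel A 32/66 = 48.5%, the external panel 82/225 = 36.4% → Panel A
Translational research: Panel A 2/10 = 20.0%, the external panel 1/12 = 8.3% → Panel A
Applied research: Panel A 367/439 = 83.6%, the external panel 397/520 = 76.3% → Panel A
Overall: Panel A 401/515 = 77.9%, the external panel 480/757 = 63.4% → Panel A
Panel A wins overall and in every proposal group — no reversal.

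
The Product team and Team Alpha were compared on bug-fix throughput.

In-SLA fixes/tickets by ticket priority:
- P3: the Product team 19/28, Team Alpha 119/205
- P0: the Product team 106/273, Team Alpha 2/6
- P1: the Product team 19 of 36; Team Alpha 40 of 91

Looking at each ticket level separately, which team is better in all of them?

P3: the Product team 19/28 = 67.9%, Team Alpha 119/205 = 58.0% → the Product team
P0: the Product team 106/273 = 38.8%, Team Alpha 2/6 = 33.3% → the Product team
P1: the Product team 19/36 = 52.8%, Team Alpha 40/91 = 44.0% → the Product team
The Product team has the higher rate in all 3 groups.

the Product team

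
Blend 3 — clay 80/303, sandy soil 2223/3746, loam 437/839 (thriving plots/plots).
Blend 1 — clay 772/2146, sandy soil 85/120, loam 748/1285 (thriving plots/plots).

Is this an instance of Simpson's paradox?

Clay: Blend 3 80/303 = 26.4%, Blend 1 772/2146 = 36.0% → Blend 1
Sandy soil: Blend 3 2223/3746 = 59.3%, Blend 1 85/120 = 70.8% → Blend 1
Loam: Blend 3 437/839 = 52.1%, Blend 1 748/1285 = 58.2% → Blend 1
Overall: Blend 3 2740/4888 = 56.1%, Blend 1 1605/3551 = 45.2% → Blend 3
Blend 1 wins each soil group but Blend 3 wins overall — the comparison reverses. Blend 1's plots skew toward clay, which has a lower base rate.

Yes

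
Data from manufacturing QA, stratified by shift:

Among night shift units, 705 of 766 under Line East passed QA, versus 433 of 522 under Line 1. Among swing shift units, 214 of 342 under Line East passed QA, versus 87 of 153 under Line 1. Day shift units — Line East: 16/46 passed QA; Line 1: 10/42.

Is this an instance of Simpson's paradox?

No

Night shift: Line East 705/766 = 92.0%, Line 1 433/522 = 83.0% → Line East
Swing shift: Line East 214/342 = 62.6%, Line 1 87/153 = 56.9% → Line East
Day shift: Line East 16/46 = 34.8%, Line 1 10/42 = 23.8% → Line East
Overall: Line East 935/1154 = 81.0%, Line 1 530/717 = 73.9% → Line East
Line East wins overall and in every shift group — no reversal.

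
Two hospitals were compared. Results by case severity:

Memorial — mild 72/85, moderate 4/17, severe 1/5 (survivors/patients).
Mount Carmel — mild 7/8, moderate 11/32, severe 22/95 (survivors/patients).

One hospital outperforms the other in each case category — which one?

Mount Carmel

Mild: Memorial 72/85 = 84.7%, Mount Carmel 7/8 = 87.5% → Mount Carmel
Moderate: Memorial 4/17 = 23.5%, Mount Carmel 11/32 = 34.4% → Mount Carmel
Severe: Memorial 1/5 = 20.0%, Mount Carmel 22/95 = 23.2% → Mount Carmel
Mount Carmel has the higher rate in all 3 groups.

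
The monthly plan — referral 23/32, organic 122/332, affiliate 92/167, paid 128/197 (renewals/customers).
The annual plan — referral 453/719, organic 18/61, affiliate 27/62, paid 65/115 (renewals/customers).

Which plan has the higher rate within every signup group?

Referral: the monthly plan 23/32 = 71.9%, the annual plan 453/719 = 63.0% → the monthly plan
Organic: the monthly plan 122/332 = 36.7%, the annual plan 18/61 = 29.5% → the monthly plan
Affiliate: the monthly plan 92/167 = 55.1%, the annual plan 27/62 = 43.5% → the monthly plan
Paid: the monthly plan 128/197 = 65.0%, the annual plan 65/115 = 56.5% → the monthly plan
The monthly plan has the higher rate in all 4 groups.

the monthly plan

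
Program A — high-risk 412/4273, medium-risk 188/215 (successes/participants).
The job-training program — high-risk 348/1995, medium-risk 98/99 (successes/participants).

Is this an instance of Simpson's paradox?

No

High-risk: Program A 412/4273 = 9.6%, the job-training program 348/1995 = 17.4% → the job-training program
Medium-risk: Program A 188/215 = 87.4%, the job-training program 98/99 = 99.0% → the job-training program
Overall: Program A 600/4488 = 13.4%, the job-training program 446/2094 = 21.3% → the job-training program
The job-training program wins overall and in every risk group — no reversal.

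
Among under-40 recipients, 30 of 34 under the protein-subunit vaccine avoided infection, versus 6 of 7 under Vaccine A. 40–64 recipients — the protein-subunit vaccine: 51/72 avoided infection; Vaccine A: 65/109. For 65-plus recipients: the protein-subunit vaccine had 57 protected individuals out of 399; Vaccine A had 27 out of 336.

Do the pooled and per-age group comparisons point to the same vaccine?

Under-40: the protein-subunit vaccine 30/34 = 88.2%, Vaccine A 6/7 = 85.7% → the protein-subunit vaccine
40–64: the protein-subunit vaccine 51/72 = 70.8%, Vaccine A 65/109 = 59.6% → the protein-subunit vaccine
65-plus: the protein-subunit vaccine 57/399 = 14.3%, Vaccine A 27/336 = 8.0% → the protein-subunit vaccine
Overall: the protein-subunit vaccine 138/505 = 27.3%, Vaccine A 98/452 = 21.7% → the protein-subunit vaccine
The protein-subunit vaccine wins overall and in every age group — no reversal.

Yes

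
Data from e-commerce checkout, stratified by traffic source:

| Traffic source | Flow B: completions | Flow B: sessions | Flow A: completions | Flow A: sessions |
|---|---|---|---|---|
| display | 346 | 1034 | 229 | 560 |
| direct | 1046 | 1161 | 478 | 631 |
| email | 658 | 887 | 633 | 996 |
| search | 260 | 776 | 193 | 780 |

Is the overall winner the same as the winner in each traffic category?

No

Display: Flow B 346/1034 = 33.5%, Flow A 229/560 = 40.9% → Flow A
Direct: Flow B 1046/1161 = 90.1%, Flow A 478/631 = 75.8% → Flow B
Email: Flow B 658/887 = 74.2%, Flow A 633/996 = 63.6% → Flow B
Search: Flow B 260/776 = 33.5%, Flow A 193/780 = 24.7% → Flow B
Overall: Flow B 2310/3858 = 59.9%, Flow A 1533/2967 = 51.7% → Flow B
Neither sweeps: Flow B wins 3 of 4 groups, Flow A wins 1. Flow B wins overall but not every group — no Simpson reversal.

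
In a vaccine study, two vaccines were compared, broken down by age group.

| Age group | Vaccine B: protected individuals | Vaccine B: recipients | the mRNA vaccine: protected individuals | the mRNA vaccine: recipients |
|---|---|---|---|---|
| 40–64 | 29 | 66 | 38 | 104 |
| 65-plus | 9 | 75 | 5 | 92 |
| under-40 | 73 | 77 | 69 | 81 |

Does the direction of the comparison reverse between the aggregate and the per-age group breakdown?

40–64: Vaccine B 29/66 = 43.9%, the mRNA vaccine 38/104 = 36.5% → Vaccine B
65-plus: Vaccine B 9/75 = 12.0%, the mRNA vaccine 5/92 = 5.4% → Vaccine B
Under-40: Vaccine B 73/77 = 94.8%, the mRNA vaccine 69/81 = 85.2% → Vaccine B
Overall: Vaccine B 111/218 = 50.9%, the mRNA vaccine 112/277 = 40.4% → Vaccine B
Vaccine B wins overall and in every age group — no reversal.

No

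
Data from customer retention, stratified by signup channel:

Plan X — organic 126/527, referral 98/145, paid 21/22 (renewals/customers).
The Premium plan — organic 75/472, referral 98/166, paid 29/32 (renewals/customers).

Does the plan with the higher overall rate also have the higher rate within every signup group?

Organic: Plan X 126/527 = 23.9%, the Premium plan 75/472 = 15.9% → Plan X
Referral: Plan X 98/145 = 67.6%, the Premium plan 98/166 = 59.0% → Plan X
Paid: Plan X 21/22 = 95.5%, the Premium plan 29/32 = 90.6% → Plan X
Overall: Plan X 245/694 = 35.3%, the Premium plan 202/670 = 30.1% → Plan X
Plan X wins overall and in every signup group — no reversal.

Yes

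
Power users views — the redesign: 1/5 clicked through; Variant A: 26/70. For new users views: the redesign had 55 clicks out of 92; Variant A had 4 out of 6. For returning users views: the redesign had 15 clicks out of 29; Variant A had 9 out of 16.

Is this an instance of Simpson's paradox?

Yes

Power users: the redesign 1/5 = 20.0%, Variant A 26/70 = 37.1% → Variant A
New users: the redesign 55/92 = 59.8%, Variant A 4/6 = 66.7% → Variant A
Returning users: the redesign 15/29 = 51.7%, Variant A 9/16 = 56.2% → Variant A
Overall: the redesign 71/126 = 56.3%, Variant A 39/92 = 42.4% → the redesign
Variant A wins each user group but the redesign wins overall — the comparison reverses. Variant A's views skew toward power users, which has a lower base rate.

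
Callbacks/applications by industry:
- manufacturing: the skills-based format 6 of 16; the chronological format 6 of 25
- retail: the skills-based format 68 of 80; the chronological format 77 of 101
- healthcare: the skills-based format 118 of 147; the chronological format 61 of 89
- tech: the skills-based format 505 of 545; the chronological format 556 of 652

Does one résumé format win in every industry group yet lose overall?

No

Manufacturing: the skills-based format 6/16 = 37.5%, the chronological format 6/25 = 24.0% → the skills-based format
Retail: the skills-based format 68/80 = 85.0%, the chronological format 77/101 = 76.2% → the skills-based format
Healthcare: the skills-based format 118/147 = 80.3%, the chronological format 61/89 = 68.5% → the skills-based format
Tech: the skills-based format 505/545 = 92.7%, the chronological format 556/652 = 85.3% → the skills-based format
Overall: the skills-based format 697/788 = 88.5%, the chronological format 700/867 = 80.7% → the skills-based format
The skills-based format wins overall and in every industry group — no reversal.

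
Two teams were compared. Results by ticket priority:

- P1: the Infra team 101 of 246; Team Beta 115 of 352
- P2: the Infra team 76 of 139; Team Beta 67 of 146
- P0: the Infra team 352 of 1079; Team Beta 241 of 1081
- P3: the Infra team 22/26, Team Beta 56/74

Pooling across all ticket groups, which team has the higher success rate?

the Infra team

P1: the Infra team 101/246 = 41.1%, Team Beta 115/352 = 32.7% → the Infra team
P2: the Infra team 76/139 = 54.7%, Team Beta 67/146 = 45.9% → the Infra team
P0: the Infra team 352/1079 = 32.6%, Team Beta 241/1081 = 22.3% → the Infra team
P3: the Infra team 22/26 = 84.6%, Team Beta 56/74 = 75.7% → the Infra team
Overall: the Infra team 551/1490 = 37.0%, Team Beta 479/1653 = 29.0% → the Infra team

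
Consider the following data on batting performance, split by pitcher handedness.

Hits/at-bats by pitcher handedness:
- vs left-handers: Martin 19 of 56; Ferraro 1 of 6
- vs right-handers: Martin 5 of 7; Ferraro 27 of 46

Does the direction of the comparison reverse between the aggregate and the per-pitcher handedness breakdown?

Yes

Vs left-handers: Martin 19/56 = 33.9%, Ferraro 1/6 = 16.7% → Martin
Vs right-handers: Martin 5/7 = 71.4%, Ferraro 27/46 = 58.7% → Martin
Overall: Martin 24/63 = 38.1%, Ferraro 28/52 = 53.8% → Ferraro
Martin wins each pitcher group but Ferraro wins overall — the comparison reverses. Martin's at-bats skew toward vs left-handers, which has a lower base rate.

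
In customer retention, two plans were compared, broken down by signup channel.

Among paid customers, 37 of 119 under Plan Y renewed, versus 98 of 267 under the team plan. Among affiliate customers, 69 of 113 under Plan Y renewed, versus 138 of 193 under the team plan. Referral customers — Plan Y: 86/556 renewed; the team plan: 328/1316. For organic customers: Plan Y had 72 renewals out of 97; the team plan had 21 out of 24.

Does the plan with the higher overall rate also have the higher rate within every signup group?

Paid: Plan Y 37/119 = 31.1%, the team plan 98/267 = 36.7% → the team plan
Affiliate: Plan Y 69/113 = 61.1%, the team plan 138/193 = 71.5% → the team plan
Referral: Plan Y 86/556 = 15.5%, the team plan 328/1316 = 24.9% → the team plan
Organic: Plan Y 72/97 = 74.2%, the team plan 21/24 = 87.5% → the team plan
Overall: Plan Y 264/885 = 29.8%, the team plan 585/1800 = 32.5% → the team plan
The team plan wins overall and in every signup group — no reversal.

Yes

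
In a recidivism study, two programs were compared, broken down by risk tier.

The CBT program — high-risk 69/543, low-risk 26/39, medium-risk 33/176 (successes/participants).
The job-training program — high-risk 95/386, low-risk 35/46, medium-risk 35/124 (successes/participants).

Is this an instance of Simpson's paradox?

No

High-risk: the CBT program 69/543 = 12.7%, the job-training program 95/386 = 24.6% → the job-training program
Low-risk: the CBT program 26/39 = 66.7%, the job-training program 35/46 = 76.1% → the job-training program
Medium-risk: the CBT program 33/176 = 18.8%, the job-training program 35/124 = 28.2% → the job-training program
Overall: the CBT program 128/758 = 16.9%, the job-training program 165/556 = 29.7% → the job-training program
The job-training program wins overall and in every risk group — no reversal.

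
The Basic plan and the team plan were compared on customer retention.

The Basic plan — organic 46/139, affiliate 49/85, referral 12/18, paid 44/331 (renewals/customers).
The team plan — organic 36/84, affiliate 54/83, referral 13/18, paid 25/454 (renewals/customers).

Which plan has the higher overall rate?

the Basic plan

Organic: the Basic plan 46/139 = 33.1%, the team plan 36/84 = 42.9% → the team plan
Affiliate: the Basic plan 49/85 = 57.6%, the team plan 54/83 = 65.1% → the team plan
Referral: the Basic plan 12/18 = 66.7%, the team plan 13/18 = 72.2% → the team plan
Paid: the Basic plan 44/331 = 13.3%, the team plan 25/454 = 5.5% → the Basic plan
Overall: the Basic plan 151/573 = 26.4%, the team plan 128/639 = 20.0% → the Basic plan
(Neither sweeps every signup group, but the Basic plan has the higher pooled rate.)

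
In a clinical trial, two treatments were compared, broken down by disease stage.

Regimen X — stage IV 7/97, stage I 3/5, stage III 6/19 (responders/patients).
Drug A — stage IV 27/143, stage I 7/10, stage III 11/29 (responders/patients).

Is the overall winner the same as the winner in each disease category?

Stage IV: Regimen X 7/97 = 7.2%, Drug A 27/143 = 18.9% → Drug A
Stage I: Regimen X 3/5 = 60.0%, Drug A 7/10 = 70.0% → Drug A
Stage III: Regimen X 6/19 = 31.6%, Drug A 11/29 = 37.9% → Drug A
Overall: Regimen X 16/121 = 13.2%, Drug A 45/182 = 24.7% → Drug A
Drug A wins overall and in every disease group — no reversal.

Yes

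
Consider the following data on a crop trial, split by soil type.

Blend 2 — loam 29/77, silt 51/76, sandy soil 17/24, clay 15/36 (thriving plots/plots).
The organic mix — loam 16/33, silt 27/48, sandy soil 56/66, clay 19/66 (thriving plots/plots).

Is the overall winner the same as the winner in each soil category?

Loam: Blend 2 29/77 = 37.7%, the organic mix 16/33 = 48.5% → the organic mix
Silt: Blend 2 51/76 = 67.1%, the organic mix 27/48 = 56.2% → Blend 2
Sandy soil: Blend 2 17/24 = 70.8%, the organic mix 56/66 = 84.8% → the organic mix
Clay: Blend 2 15/36 = 41.7%, the organic mix 19/66 = 28.8% → Blend 2
Overall: Blend 2 112/213 = 52.6%, the organic mix 118/213 = 55.4% → the organic mix
Neither sweeps: Blend 2 wins 2 of 4 groups, the organic mix wins 2. The organic mix wins overall but not every group — no Simpson reversal.

No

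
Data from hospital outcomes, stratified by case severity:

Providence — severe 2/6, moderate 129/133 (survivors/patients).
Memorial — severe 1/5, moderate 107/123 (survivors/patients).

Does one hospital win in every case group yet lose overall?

Severe: Providence 2/6 = 33.3%, Memorial 1/5 = 20.0% → Providence
Moderate: Providence 129/133 = 97.0%, Memorial 107/123 = 87.0% → Providence
Overall: Providence 131/139 = 94.2%, Memorial 108/128 = 84.4% → Providence
Providence wins overall and in every case group — no reversal.

No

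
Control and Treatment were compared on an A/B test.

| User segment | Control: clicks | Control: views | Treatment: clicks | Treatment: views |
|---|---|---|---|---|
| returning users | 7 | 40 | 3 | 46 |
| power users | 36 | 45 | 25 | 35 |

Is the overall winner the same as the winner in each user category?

Yes

Returning users: Control 7/40 = 17.5%, Treatment 3/46 = 6.5% → Control
Power users: Control 36/45 = 80.0%, Treatment 25/35 = 71.4% → Control
Overall: Control 43/85 = 50.6%, Treatment 28/81 = 34.6% → Control
Control wins overall and in every user group — no reversal.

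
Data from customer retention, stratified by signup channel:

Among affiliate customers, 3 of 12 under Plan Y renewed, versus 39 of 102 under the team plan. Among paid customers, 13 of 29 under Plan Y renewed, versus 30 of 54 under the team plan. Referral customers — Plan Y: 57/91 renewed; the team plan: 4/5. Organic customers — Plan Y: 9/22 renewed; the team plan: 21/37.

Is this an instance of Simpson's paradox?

Affiliate: Plan Y 3/12 = 25.0%, the team plan 39/102 = 38.2% → the team plan
Paid: Plan Y 13/29 = 44.8%, the team plan 30/54 = 55.6% → the team plan
Referral: Plan Y 57/91 = 62.6%, the team plan 4/5 = 80.0% → the team plan
Organic: Plan Y 9/22 = 40.9%, the team plan 21/37 = 56.8% → the team plan
Overall: Plan Y 82/154 = 53.2%, the team plan 94/198 = 47.5% → Plan Y
The team plan wins each signup group but Plan Y wins overall — the comparison reverses. The team plan's customers skew toward affiliate, which has a lower base rate.

Yes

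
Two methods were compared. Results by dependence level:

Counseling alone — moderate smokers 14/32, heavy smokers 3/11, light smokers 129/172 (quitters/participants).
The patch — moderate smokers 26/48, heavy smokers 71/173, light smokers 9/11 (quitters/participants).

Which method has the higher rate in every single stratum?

the patch

Moderate smokers: counseling alone 14/32 = 43.8%, the patch 26/48 = 54.2% → the patch
Heavy smokers: counseling alone 3/11 = 27.3%, the patch 71/173 = 41.0% → the patch
Light smokers: counseling alone 129/172 = 75.0%, the patch 9/11 = 81.8% → the patch
The patch has the higher rate in all 3 groups.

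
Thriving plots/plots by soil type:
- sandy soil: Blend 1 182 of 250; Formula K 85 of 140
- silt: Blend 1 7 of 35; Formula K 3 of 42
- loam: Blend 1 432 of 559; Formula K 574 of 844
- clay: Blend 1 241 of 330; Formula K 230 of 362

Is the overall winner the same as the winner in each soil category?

Sandy soil: Blend 1 182/250 = 72.8%, Formula K 85/140 = 60.7% → Blend 1
Silt: Blend 1 7/35 = 20.0%, Formula K 3/42 = 7.1% → Blend 1
Loam: Blend 1 432/559 = 77.3%, Formula K 574/844 = 68.0% → Blend 1
Clay: Blend 1 241/330 = 73.0%, Formula K 230/362 = 63.5% → Blend 1
Overall: Blend 1 862/1174 = 73.4%, Formula K 892/1388 = 64.3% → Blend 1
Blend 1 wins overall and in every soil group — no reversal.

Yes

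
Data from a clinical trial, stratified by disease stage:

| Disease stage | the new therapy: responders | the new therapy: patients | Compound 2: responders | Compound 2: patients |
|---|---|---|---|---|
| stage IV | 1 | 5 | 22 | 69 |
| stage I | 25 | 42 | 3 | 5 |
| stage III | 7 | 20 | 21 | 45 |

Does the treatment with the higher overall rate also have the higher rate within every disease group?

Stage IV: the new therapy 1/5 = 20.0%, Compound 2 22/69 = 31.9% → Compound 2
Stage I: the new therapy 25/42 = 59.5%, Compound 2 3/5 = 60.0% → Compound 2
Stage III: the new therapy 7/20 = 35.0%, Compound 2 21/45 = 46.7% → Compound 2
Overall: the new therapy 33/67 = 49.3%, Compound 2 46/119 = 38.7% → the new therapy
Compound 2 wins each disease group but the new therapy wins overall — the comparison reverses. Compound 2's patients skew toward stage IV, which has a lower base rate.

No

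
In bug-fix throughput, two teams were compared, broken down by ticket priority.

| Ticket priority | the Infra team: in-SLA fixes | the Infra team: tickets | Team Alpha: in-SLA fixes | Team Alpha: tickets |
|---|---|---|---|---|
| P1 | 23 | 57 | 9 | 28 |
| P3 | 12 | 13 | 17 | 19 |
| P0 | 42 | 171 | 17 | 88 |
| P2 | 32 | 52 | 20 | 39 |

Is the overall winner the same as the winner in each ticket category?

Yes

P1: the Infra team 23/57 = 40.4%, Team Alpha 9/28 = 32.1% → the Infra team
P3: the Infra team 12/13 = 92.3%, Team Alpha 17/19 = 89.5% → the Infra team
P0: the Infra team 42/171 = 24.6%, Team Alpha 17/88 = 19.3% → the Infra team
P2: the Infra team 32/52 = 61.5%, Team Alpha 20/39 = 51.3% → the Infra team
Overall: the Infra team 109/293 = 37.2%, Team Alpha 63/174 = 36.2% → the Infra team
The Infra team wins overall and in every ticket group — no reversal.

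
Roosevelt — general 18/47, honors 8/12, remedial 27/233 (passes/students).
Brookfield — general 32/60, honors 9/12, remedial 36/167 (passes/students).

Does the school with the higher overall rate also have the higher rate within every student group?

Yes

General: Roosevelt 18/47 = 38.3%, Brookfield 32/60 = 53.3% → Brookfield
Honors: Roosevelt 8/12 = 66.7%, Brookfield 9/12 = 75.0% → Brookfield
Remedial: Roosevelt 27/233 = 11.6%, Brookfield 36/167 = 21.6% → Brookfield
Overall: Roosevelt 53/292 = 18.2%, Brookfield 77/239 = 32.2% → Brookfield
Brookfield wins overall and in every student group — no reversal.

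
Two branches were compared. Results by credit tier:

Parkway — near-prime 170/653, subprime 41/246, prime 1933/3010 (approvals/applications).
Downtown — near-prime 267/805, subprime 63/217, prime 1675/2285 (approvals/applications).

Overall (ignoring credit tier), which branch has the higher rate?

Near-prime: Parkway 170/653 = 26.0%, Downtown 267/805 = 33.2% → Downtown
Subprime: Parkway 41/246 = 16.7%, Downtown 63/217 = 29.0% → Downtown
Prime: Parkway 1933/3010 = 64.2%, Downtown 1675/2285 = 73.3% → Downtown
Overall: Parkway 2144/3909 = 54.8%, Downtown 2005/3307 = 60.6% → Downtown

Downtown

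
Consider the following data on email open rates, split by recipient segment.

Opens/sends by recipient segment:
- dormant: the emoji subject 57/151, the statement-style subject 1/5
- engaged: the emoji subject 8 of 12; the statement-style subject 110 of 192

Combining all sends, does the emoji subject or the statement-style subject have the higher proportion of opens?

the statement-style subject

Dormant: the emoji subject 57/151 = 37.7%, the statement-style subject 1/5 = 20.0% → the emoji subject
Engaged: the emoji subject 8/12 = 66.7%, the statement-style subject 110/192 = 57.3% → the emoji subject
Overall: the emoji subject 65/163 = 39.9%, the statement-style subject 111/197 = 56.3% → the statement-style subject
(The emoji subject wins every recipient group but the statement-style subject wins overall — the emoji subject's sends skew toward the low-rate dormant group.)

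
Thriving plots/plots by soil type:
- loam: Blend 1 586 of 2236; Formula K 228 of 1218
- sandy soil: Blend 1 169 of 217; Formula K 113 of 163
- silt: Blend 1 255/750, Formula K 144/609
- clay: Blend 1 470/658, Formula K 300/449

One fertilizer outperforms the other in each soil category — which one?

Blend 1

Loam: Blend 1 586/2236 = 26.2%, Formula K 228/1218 = 18.7% → Blend 1
Sandy soil: Blend 1 169/217 = 77.9%, Formula K 113/163 = 69.3% → Blend 1
Silt: Blend 1 255/750 = 34.0%, Formula K 144/609 = 23.6% → Blend 1
Clay: Blend 1 470/658 = 71.4%, Formula K 300/449 = 66.8% → Blend 1
Blend 1 has the higher rate in all 4 groups.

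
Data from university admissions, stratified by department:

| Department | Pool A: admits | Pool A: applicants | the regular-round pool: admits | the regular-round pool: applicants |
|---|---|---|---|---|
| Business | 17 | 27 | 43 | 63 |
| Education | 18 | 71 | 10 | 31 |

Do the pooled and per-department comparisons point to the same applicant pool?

Yes

Business: Pool A 17/27 = 63.0%, the regular-round pool 43/63 = 68.3% → the regular-round pool
Education: Pool A 18/71 = 25.4%, the regular-round pool 10/31 = 32.3% → the regular-round pool
Overall: Pool A 35/98 = 35.7%, the regular-round pool 53/94 = 56.4% → the regular-round pool
The regular-round pool wins overall and in every department group — no reversal.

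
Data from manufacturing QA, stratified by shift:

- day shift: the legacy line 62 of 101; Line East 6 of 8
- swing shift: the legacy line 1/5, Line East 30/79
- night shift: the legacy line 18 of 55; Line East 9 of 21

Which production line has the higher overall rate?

Day shift: the legacy line 62/101 = 61.4%, Line East 6/8 = 75.0% → Line East
Swing shift: the legacy line 1/5 = 20.0%, Line East 30/79 = 38.0% → Line East
Night shift: the legacy line 18/55 = 32.7%, Line East 9/21 = 42.9% → Line East
Overall: the legacy line 81/161 = 50.3%, Line East 45/108 = 41.7% → the legacy line
(Line East wins every shift group but the legacy line wins overall — Line East's units skew toward the low-rate swing shift group.)

the legacy line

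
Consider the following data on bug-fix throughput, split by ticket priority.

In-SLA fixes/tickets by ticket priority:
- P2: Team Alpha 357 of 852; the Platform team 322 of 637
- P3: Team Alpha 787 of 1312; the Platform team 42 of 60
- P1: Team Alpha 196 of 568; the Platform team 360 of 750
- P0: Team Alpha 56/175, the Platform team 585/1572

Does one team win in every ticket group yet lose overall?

P2: Team Alpha 357/852 = 41.9%, the Platform team 322/637 = 50.5% → the Platform team
P3: Team Alpha 787/1312 = 60.0%, the Platform team 42/60 = 70.0% → the Platform team
P1: Team Alpha 196/568 = 34.5%, the Platform team 360/750 = 48.0% → the Platform team
P0: Team Alpha 56/175 = 32.0%, the Platform team 585/1572 = 37.2% → the Platform team
Overall: Team Alpha 1396/2907 = 48.0%, the Platform team 1309/3019 = 43.4% → Team Alpha
The Platform team wins each ticket group but Team Alpha wins overall — the comparison reverses. The Platform team's tickets skew toward P0, which has a lower base rate.

Yes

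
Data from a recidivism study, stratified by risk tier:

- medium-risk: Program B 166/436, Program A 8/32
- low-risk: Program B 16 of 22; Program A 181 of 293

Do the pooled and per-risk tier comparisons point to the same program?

No

Medium-risk: Program B 166/436 = 38.1%, Program A 8/32 = 25.0% → Program B
Low-risk: Program B 16/22 = 72.7%, Program A 181/293 = 61.8% → Program B
Overall: Program B 182/458 = 39.7%, Program A 189/325 = 58.2% → Program A
Program B wins each risk group but Program A wins overall — the comparison reverses. Program B's participants skew toward medium-risk, which has a lower base rate.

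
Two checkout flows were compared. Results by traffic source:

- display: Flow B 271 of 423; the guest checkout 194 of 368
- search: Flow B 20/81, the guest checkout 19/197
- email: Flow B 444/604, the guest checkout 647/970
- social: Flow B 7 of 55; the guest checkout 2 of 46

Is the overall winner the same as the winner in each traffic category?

Display: Flow B 271/423 = 64.1%, the guest checkout 194/368 = 52.7% → Flow B
Search: Flow B 20/81 = 24.7%, the guest checkout 19/197 = 9.6% → Flow B
Email: Flow B 444/604 = 73.5%, the guest checkout 647/970 = 66.7% → Flow B
Social: Flow B 7/55 = 12.7%, the guest checkout 2/46 = 4.3% → Flow B
Overall: Flow B 742/1163 = 63.8%, the guest checkout 862/1581 = 54.5% → Flow B
Flow B wins overall and in every traffic group — no reversal.

Yes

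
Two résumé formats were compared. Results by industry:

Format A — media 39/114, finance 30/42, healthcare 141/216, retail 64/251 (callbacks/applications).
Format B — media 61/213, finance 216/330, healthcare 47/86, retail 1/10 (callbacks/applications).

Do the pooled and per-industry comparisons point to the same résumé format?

No

Media: Format A 39/114 = 34.2%, Format B 61/213 = 28.6% → Format A
Finance: Format A 30/42 = 71.4%, Format B 216/330 = 65.5% → Format A
Healthcare: Format A 141/216 = 65.3%, Format B 47/86 = 54.7% → Format A
Retail: Format A 64/251 = 25.5%, Format B 1/10 = 10.0% → Format A
Overall: Format A 274/623 = 44.0%, Format B 325/639 = 50.9% → Format B
Format A wins each industry group but Format B wins overall — the comparison reverses. Format A's applications skew toward retail, which has a lower base rate.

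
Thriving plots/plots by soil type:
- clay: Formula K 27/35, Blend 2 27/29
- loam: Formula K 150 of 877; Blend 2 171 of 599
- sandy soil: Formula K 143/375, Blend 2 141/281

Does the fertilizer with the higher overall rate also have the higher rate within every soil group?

Clay: Formula K 27/35 = 77.1%, Blend 2 27/29 = 93.1% → Blend 2
Loam: Formula K 150/877 = 17.1%, Blend 2 171/599 = 28.5% → Blend 2
Sandy soil: Formula K 143/375 = 38.1%, Blend 2 141/281 = 50.2% → Blend 2
Overall: Formula K 320/1287 = 24.9%, Blend 2 339/909 = 37.3% → Blend 2
Blend 2 wins overall and in every soil group — no reversal.

Yes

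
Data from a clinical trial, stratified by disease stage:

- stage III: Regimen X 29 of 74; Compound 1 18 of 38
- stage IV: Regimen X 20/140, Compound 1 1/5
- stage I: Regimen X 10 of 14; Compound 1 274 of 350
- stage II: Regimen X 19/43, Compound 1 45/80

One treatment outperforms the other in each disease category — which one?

Stage III: Regimen X 29/74 = 39.2%, Compound 1 18/38 = 47.4% → Compound 1
Stage IV: Regimen X 20/140 = 14.3%, Compound 1 1/5 = 20.0% → Compound 1
Stage I: Regimen X 10/14 = 71.4%, Compound 1 274/350 = 78.3% → Compound 1
Stage II: Regimen X 19/43 = 44.2%, Compound 1 45/80 = 56.2% → Compound 1
Compound 1 has the higher rate in all 4 groups.

Compound 1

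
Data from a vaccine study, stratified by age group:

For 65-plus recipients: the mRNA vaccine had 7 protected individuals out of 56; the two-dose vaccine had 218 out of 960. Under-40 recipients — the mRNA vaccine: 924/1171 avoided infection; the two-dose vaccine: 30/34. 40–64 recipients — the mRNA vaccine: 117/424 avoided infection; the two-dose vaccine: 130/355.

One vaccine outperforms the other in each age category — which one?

the two-dose vaccine

65-plus: the mRNA vaccine 7/56 = 12.5%, the two-dose vaccine 218/960 = 22.7% → the two-dose vaccine
Under-40: the mRNA vaccine 924/1171 = 78.9%, the two-dose vaccine 30/34 = 88.2% → the two-dose vaccine
40–64: the mRNA vaccine 117/424 = 27.6%, the two-dose vaccine 130/355 = 36.6% → the two-dose vaccine
The two-dose vaccine has the higher rate in all 3 groups.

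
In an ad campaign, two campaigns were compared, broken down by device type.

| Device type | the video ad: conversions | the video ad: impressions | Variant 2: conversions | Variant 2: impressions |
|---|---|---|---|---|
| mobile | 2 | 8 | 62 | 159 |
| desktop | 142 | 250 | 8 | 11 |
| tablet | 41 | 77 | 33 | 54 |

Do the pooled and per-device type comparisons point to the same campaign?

No

Mobile: the video ad 2/8 = 25.0%, Variant 2 62/159 = 39.0% → Variant 2
Desktop: the video ad 142/250 = 56.8%, Variant 2 8/11 = 72.7% → Variant 2
Tablet: the video ad 41/77 = 53.2%, Variant 2 33/54 = 61.1% → Variant 2
Overall: the video ad 185/335 = 55.2%, Variant 2 103/224 = 46.0% → the video ad
Variant 2 wins each device group but the video ad wins overall — the comparison reverses. Variant 2's impressions skew toward mobile, which has a lower base rate.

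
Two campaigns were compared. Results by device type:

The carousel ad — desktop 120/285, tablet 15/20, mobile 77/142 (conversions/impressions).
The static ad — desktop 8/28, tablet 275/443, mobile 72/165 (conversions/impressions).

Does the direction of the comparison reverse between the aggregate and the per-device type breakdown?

Yes

Desktop: the carousel ad 120/285 = 42.1%, the static ad 8/28 = 28.6% → the carousel ad
Tablet: the carousel ad 15/20 = 75.0%, the static ad 275/443 = 62.1% → the carousel ad
Mobile: the carousel ad 77/142 = 54.2%, the static ad 72/165 = 43.6% → the carousel ad
Overall: the carousel ad 212/447 = 47.4%, the static ad 355/636 = 55.8% → the static ad
The carousel ad wins each device group but the static ad wins overall — the comparison reverses. The carousel ad's impressions skew toward desktop, which has a lower base rate.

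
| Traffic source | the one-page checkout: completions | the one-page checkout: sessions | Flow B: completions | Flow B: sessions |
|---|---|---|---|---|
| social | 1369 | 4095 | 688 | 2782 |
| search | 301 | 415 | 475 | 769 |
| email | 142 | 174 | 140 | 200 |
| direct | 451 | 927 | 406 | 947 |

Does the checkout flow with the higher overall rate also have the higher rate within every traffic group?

Yes

Social: the one-page checkout 1369/4095 = 33.4%, Flow B 688/2782 = 24.7% → the one-page checkout
Search: the one-page checkout 301/415 = 72.5%, Flow B 475/769 = 61.8% → the one-page checkout
Email: the one-page checkout 142/174 = 81.6%, Flow B 140/200 = 70.0% → the one-page checkout
Direct: the one-page checkout 451/927 = 48.7%, Flow B 406/947 = 42.9% → the one-page checkout
Overall: the one-page checkout 2263/5611 = 40.3%, Flow B 1709/4698 = 36.4% → the one-page checkout
The one-page checkout wins overall and in every traffic group — no reversal.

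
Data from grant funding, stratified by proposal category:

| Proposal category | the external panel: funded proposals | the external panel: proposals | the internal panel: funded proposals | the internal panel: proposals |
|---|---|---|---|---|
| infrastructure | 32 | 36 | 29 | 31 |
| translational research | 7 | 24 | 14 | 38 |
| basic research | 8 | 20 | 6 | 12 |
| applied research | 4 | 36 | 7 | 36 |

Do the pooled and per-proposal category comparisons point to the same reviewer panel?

Infrastructure: the external panel 32/36 = 88.9%, the internal panel 29/31 = 93.5% → the internal panel
Translational research: the external panel 7/24 = 29.2%, the internal panel 14/38 = 36.8% → the internal panel
Basic research: the external panel 8/20 = 40.0%, the internal panel 6/12 = 50.0% → the internal panel
Applied research: the external panel 4/36 = 11.1%, the internal panel 7/36 = 19.4% → the internal panel
Overall: the external panel 51/116 = 44.0%, the internal panel 56/117 = 47.9% → the internal panel
The internal panel wins overall and in every proposal group — no reversal.

Yes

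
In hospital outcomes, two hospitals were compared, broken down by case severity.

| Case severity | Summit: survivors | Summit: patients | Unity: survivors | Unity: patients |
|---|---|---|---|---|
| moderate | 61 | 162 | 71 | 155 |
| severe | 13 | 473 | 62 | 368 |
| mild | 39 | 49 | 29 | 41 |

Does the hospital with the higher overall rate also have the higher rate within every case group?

Moderate: Summit 61/162 = 37.7%, Unity 71/155 = 45.8% → Unity
Severe: Summit 13/473 = 2.7%, Unity 62/368 = 16.8% → Unity
Mild: Summit 39/49 = 79.6%, Unity 29/41 = 70.7% → Summit
Overall: Summit 113/684 = 16.5%, Unity 162/564 = 28.7% → Unity
Neither sweeps: Summit wins 1 of 3 groups, Unity wins 2. Unity wins overall but not every group — no Simpson reversal.

No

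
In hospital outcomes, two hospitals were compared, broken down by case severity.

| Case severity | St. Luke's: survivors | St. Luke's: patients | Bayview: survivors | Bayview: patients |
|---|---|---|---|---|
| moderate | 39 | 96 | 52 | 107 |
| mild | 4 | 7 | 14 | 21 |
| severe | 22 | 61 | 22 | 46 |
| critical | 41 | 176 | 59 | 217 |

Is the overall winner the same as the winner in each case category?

Yes

Moderate: St. Luke's 39/96 = 40.6%, Bayview 52/107 = 48.6% → Bayview
Mild: St. Luke's 4/7 = 57.1%, Bayview 14/21 = 66.7% → Bayview
Severe: St. Luke's 22/61 = 36.1%, Bayview 22/46 = 47.8% → Bayview
Critical: St. Luke's 41/176 = 23.3%, Bayview 59/217 = 27.2% → Bayview
Overall: St. Luke's 106/340 = 31.2%, Bayview 147/391 = 37.6% → Bayview
Bayview wins overall and in every case group — no reversal.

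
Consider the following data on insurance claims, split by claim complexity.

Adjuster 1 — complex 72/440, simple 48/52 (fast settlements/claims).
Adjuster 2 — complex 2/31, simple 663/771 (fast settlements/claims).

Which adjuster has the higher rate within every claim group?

Complex: Adjuster 1 72/440 = 16.4%, Adjuster 2 2/31 = 6.5% → Adjuster 1
Simple: Adjuster 1 48/52 = 92.3%, Adjuster 2 663/771 = 86.0% → Adjuster 1
Adjuster 1 has the higher rate in both groups.

Adjuster 1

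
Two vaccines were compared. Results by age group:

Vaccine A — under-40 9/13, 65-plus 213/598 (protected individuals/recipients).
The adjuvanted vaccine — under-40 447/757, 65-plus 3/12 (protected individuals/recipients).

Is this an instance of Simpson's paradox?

Under-40: Vaccine A 9/13 = 69.2%, the adjuvanted vaccine 447/757 = 59.0% → Vaccine A
65-plus: Vaccine A 213/598 = 35.6%, the adjuvanted vaccine 3/12 = 25.0% → Vaccine A
Overall: Vaccine A 222/611 = 36.3%, the adjuvanted vaccine 450/769 = 58.5% → the adjuvanted vaccine
Vaccine A wins each age group but the adjuvanted vaccine wins overall — the comparison reverses. Vaccine A's recipients skew toward 65-plus, which has a lower base rate.

Yes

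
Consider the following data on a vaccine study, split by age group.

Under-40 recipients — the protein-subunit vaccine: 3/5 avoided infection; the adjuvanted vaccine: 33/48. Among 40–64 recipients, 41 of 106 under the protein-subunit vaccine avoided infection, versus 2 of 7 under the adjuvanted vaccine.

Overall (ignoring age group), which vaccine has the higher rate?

Under-40: the protein-subunit vaccine 3/5 = 60.0%, the adjuvanted vaccine 33/48 = 68.8% → the adjuvanted vaccine
40–64: the protein-subunit vaccine 41/106 = 38.7%, the adjuvanted vaccine 2/7 = 28.6% → the protein-subunit vaccine
Overall: the protein-subunit vaccine 44/111 = 39.6%, the adjuvanted vaccine 35/55 = 63.6% → the adjuvanted vaccine
(Neither sweeps every age group, but the adjuvanted vaccine has the higher pooled rate.)

the adjuvanted vaccine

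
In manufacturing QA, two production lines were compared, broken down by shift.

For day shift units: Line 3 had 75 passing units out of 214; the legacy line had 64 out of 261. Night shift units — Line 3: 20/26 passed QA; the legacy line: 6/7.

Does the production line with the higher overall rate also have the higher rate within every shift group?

Day shift: Line 3 75/214 = 35.0%, the legacy line 64/261 = 24.5% → Line 3
Night shift: Line 3 20/26 = 76.9%, the legacy line 6/7 = 85.7% → the legacy line
Overall: Line 3 95/240 = 39.6%, the legacy line 70/268 = 26.1% → Line 3
Neither sweeps: Line 3 wins 1 of 2 groups, the legacy line wins 1. Line 3 wins overall but not every group — no Simpson reversal.

No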